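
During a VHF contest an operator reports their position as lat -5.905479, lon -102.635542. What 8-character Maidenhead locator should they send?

DI84qc32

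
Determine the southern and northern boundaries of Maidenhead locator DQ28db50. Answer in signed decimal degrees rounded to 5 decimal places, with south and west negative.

Field D=3, Q=16: +3·20° lon, +16·10° lat → SW at lon -120°, lat 70°.
Square 2, 8: +2·2° lon, +8·1° lat → SW at lon -116°, lat 78°.
Subsquare d=3, b=1: +3·0.0833333° lon, +1·0.0416667° lat → SW at lon -115.75°, lat 78.0417°.
Extended square 5, 0: +5·0.00833333° lon, +0·0.00416667° lat → SW at lon -115.708°, lat 78.0417°.
Cell spans 0.00833333° lon × 0.00416667° lat.
south 78.04167, north 78.04583.

78.04167, 78.04583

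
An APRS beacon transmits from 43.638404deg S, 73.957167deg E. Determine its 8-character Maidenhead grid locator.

Add 180° to longitude and 90° to latitude: 253.95717, 46.36160.
Field: lon ⌊253.95717/20⌋ = 12 → M; lat ⌊46.36160/10⌋ = 4 → E.
Square: lon ⌊13.95717/2⌋ = 6; lat ⌊6.36160/1⌋ = 6.
Subsquare: lon ⌊1.95717/0.0833333⌋ = 23 → x; lat ⌊0.36160/0.0416667⌋ = 8 → i.
Extended square: lon ⌊0.04050/0.00833333⌋ = 4; lat ⌊0.02826/0.00416667⌋ = 6.

ME66xi46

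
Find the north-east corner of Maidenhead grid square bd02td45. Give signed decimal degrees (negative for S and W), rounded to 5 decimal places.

Field B=1, D=3: +1·20° lon, +3·10° lat → SW at lon -160°, lat -60°.
Square 0, 2: +0·2° lon, +2·1° lat → SW at lon -160°, lat -58°.
Subsquare t=19, d=3: +19·0.0833333° lon, +3·0.0416667° lat → SW at lon -158.417°, lat -57.875°.
Extended square 4, 5: +4·0.00833333° lon, +5·0.00416667° lat → SW at lon -158.383°, lat -57.8542°.
Cell spans 0.00833333° lon × 0.00416667° lat. NE corner is SW corner plus one full cell.
latitude -57.85000, longitude -158.37500.

-57.85000, -158.37500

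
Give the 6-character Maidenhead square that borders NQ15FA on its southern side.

Latitude subsquare a = 0; −1 → -1, wraps to 23 = x, carry into square.
Latitude square 5; −1 → 4.
The longitude characters are unchanged.

NQ14fx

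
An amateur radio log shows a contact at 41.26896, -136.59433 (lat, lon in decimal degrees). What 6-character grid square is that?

Shift to the Maidenhead origin (180°W, 90°S): lon 43.4057, lat 131.2690.
Field (20°×10°, letters A–R): 43.4057/20 → 2 → C, 131.2690/10 → 13 → N; chars CN.
Square (2°×1°, digits 0–9): 3.4057/2 → 1, 1.2690/1 → 1; chars 11.
Subsquare (5′×2.5′, letters a–x): 1.4057/0.0833333 → 16 → q, 0.2690/0.0416667 → 6 → g; chars qg.

CN11qg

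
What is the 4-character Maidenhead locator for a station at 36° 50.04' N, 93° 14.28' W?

EM36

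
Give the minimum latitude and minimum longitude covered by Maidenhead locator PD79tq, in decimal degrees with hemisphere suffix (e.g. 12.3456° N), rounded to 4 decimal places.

50.3333° S, 135.5833° E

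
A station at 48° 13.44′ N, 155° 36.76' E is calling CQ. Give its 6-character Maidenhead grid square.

Shift to the Maidenhead origin (180°W, 90°S): lon 335.6127, lat 138.2240.
Field: 335.6127/20 → 16 → Q, 138.2240/10 → 13 → N; chars QN.
Square: 15.6127/2 → 7, 8.2240/1 → 8; chars 78.
Subsquare: 1.6127/0.0833333 → 19 → t, 0.2240/0.0416667 → 5 → f; chars tf.

QN78tf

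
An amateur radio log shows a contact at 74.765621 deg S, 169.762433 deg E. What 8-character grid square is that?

RB45vf16

Shift to the Maidenhead origin (180°W, 90°S): lon 349.76243, lat 15.23438.
Field (20°×10°, letters A–R): 349.76243/20 → 17 → R, 15.23438/10 → 1 → B; chars RB.
Square (2°×1°, digits 0–9): 9.76243/2 → 4, 5.23438/1 → 5; chars 45.
Subsquare (5′×2.5′, letters a–x): 1.76243/0.0833333 → 21 → v, 0.23438/0.0416667 → 5 → f; chars vf.
Extended square (30″×15″, digits 0–9): 0.01243/0.00833333 → 1, 0.02605/0.00416667 → 6; chars 16.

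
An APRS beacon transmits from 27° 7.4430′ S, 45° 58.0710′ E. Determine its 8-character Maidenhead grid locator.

Shift to the Maidenhead origin (180°W, 90°S): lon 225.96785, lat 62.87595.
Field (20°×10°, letters A–R): lon ⌊225.96785/20⌋ = 11 → L; lat ⌊62.87595/10⌋ = 6 → G.
Square (2°×1°, digits 0–9): lon ⌊5.96785/2⌋ = 2; lat ⌊2.87595/1⌋ = 2.
Subsquare (5′×2.5′, letters a–x): lon ⌊1.96785/0.0833333⌋ = 23 → x; lat ⌊0.87595/0.0416667⌋ = 21 → v.
Extended square (30″×15″, digits 0–9): lon ⌊0.05118/0.00833333⌋ = 6; lat ⌊0.00095/0.00416667⌋ = 0.

LG22xv60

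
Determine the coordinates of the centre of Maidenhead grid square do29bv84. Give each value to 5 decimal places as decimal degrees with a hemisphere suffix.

59.89375° N, 115.84583° W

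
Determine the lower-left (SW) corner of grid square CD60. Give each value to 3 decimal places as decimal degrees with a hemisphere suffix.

60.000° S, 128.000° W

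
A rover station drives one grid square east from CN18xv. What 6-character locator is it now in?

Longitude subsquare x = 23; +1 → 24, wraps to 0 = a, carry into square.
Longitude square 1; +1 → 2.
The latitude characters are unchanged.

CN28av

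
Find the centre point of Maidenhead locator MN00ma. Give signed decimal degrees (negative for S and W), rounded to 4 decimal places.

Field M=12, N=13: +12·20° lon, +13·10° lat → SW at lon 60°, lat 40°.
Square 0, 0: +0·2° lon, +0·1° lat → SW at lon 60°, lat 40°.
Subsquare m=12, a=0: +12·0.0833333° lon, +0·0.0416667° lat → SW at lon 61°, lat 40°.
Cell spans 0.0833333° lon × 0.0416667° lat. Centre is SW corner plus half of each.
latitude 40.0208, longitude 61.0417.

40.0208, 61.0417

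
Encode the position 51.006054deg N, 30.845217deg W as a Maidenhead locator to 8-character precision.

HO41na81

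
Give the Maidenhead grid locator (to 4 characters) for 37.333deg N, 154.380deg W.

BM27

Offset from 180°W / 90°S: lon 25.62°, lat 127.33°.
Field: lon ⌊25.62/20⌋ = 1 → B; lat ⌊127.33/10⌋ = 12 → M.
Square: lon ⌊5.62/2⌋ = 2; lat ⌊7.33/1⌋ = 7.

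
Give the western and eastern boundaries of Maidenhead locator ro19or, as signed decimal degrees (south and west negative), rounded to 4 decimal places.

Field R=17, O=14: +17·20° lon, +14·10° lat → SW at lon 160°, lat 50°.
Square 1, 9: +1·2° lon, +9·1° lat → SW at lon 162°, lat 59°.
Subsquare o=14, r=17: +14·0.0833333° lon, +17·0.0416667° lat → SW at lon 163.167°, lat 59.7083°.
Cell spans 0.0833333° lon × 0.0416667° lat.
west 163.1667, east 163.2500.

163.1667, 163.2500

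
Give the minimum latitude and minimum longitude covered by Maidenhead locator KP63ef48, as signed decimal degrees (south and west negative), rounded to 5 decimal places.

63.24167, 32.36667

Field K=10, P=15: +10·20° lon, +15·10° lat → SW at lon 20°, lat 60°.
Square 6, 3: +6·2° lon, +3·1° lat → SW at lon 32°, lat 63°.
Subsquare e=4, f=5: +4·0.0833333° lon, +5·0.0416667° lat → SW at lon 32.3333°, lat 63.2083°.
Extended square 4, 8: +4·0.00833333° lon, +8·0.00416667° lat → SW at lon 32.3667°, lat 63.2417°.
latitude 63.24167, longitude 32.36667.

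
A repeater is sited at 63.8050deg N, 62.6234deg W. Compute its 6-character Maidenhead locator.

Shift to the Maidenhead origin (180°W, 90°S): lon 117.3766, lat 153.8050.
Field: 117.3766/20 → 5 → F, 153.8050/10 → 15 → P; chars FP.
Square: 17.3766/2 → 8, 3.8050/1 → 3; chars 83.
Subsquare: 1.3766/0.0833333 → 16 → q, 0.8050/0.0416667 → 19 → t; chars qt.

FP83qt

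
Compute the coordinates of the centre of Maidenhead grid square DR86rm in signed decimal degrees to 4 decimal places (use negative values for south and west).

86.5208, -102.5417

Field D=3, R=17: +3·20° lon, +17·10° lat → SW at lon -120°, lat 80°.
Square 8, 6: +8·2° lon, +6·1° lat → SW at lon -104°, lat 86°.
Subsquare r=17, m=12: +17·0.0833333° lon, +12·0.0416667° lat → SW at lon -102.583°, lat 86.5°.
Cell spans 0.0833333° lon × 0.0416667° lat. Centre is SW corner plus half of each.
latitude 86.5208, longitude -102.5417.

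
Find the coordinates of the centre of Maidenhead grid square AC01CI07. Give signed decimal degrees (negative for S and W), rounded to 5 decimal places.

-68.63542, -179.82917

Field A=0, C=2: +0·20° lon, +2·10° lat → SW at lon -180°, lat -70°.
Square 0, 1: +0·2° lon, +1·1° lat → SW at lon -180°, lat -69°.
Subsquare c=2, i=8: +2·0.0833333° lon, +8·0.0416667° lat → SW at lon -179.833°, lat -68.6667°.
Extended square 0, 7: +0·0.00833333° lon, +7·0.00416667° lat → SW at lon -179.833°, lat -68.6375°.
Cell spans 0.00833333° lon × 0.00416667° lat. Centre is SW corner plus half of each.
latitude -68.63542, longitude -179.82917.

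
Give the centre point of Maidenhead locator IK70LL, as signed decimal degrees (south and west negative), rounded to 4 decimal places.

10.4792, -5.0417

Field I=8, K=10: +8·20° lon, +10·10° lat → SW at lon -20°, lat 10°.
Square 7, 0: +7·2° lon, +0·1° lat → SW at lon -6°, lat 10°.
Subsquare l=11, l=11: +11·0.0833333° lon, +11·0.0416667° lat → SW at lon -5.08333°, lat 10.4583°.
Cell spans 0.0833333° lon × 0.0416667° lat. Centre is SW corner plus half of each.
latitude 10.4792, longitude -5.0417.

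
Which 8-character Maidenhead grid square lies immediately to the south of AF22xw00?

AF22xv09

Latitude extended square 0; −1 → -1, wraps to 9, carry into subsquare.
Latitude subsquare w = 22; −1 → 21 = v.
The longitude characters are unchanged.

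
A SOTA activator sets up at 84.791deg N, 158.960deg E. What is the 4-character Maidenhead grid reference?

QR94

Offset from 180°W / 90°S: lon 338.96°, lat 174.79°.
Field (20°×10°, letters A–R): lon ⌊338.96/20⌋ = 16 → Q; lat ⌊174.79/10⌋ = 17 → R.
Square (2°×1°, digits 0–9): lon ⌊18.96/2⌋ = 9; lat ⌊4.79/1⌋ = 4.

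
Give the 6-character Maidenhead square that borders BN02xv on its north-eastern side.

BN12aw

Longitude subsquare x = 23; +1 → 24, wraps to 0 = a, carry into square.
Longitude square 0; +1 → 1.
Latitude subsquare v = 21; +1 → 22 = w.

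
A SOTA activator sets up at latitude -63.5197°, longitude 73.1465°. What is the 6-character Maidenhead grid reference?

MC66nl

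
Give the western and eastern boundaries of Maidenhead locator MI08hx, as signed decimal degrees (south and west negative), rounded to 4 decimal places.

60.5833, 60.6667

Field M=12, I=8: +12·20° lon, +8·10° lat → SW at lon 60°, lat -10°.
Square 0, 8: +0·2° lon, +8·1° lat → SW at lon 60°, lat -2°.
Subsquare h=7, x=23: +7·0.0833333° lon, +23·0.0416667° lat → SW at lon 60.5833°, lat -1.04167°.
Cell spans 0.0833333° lon × 0.0416667° lat.
west 60.5833, east 60.6667.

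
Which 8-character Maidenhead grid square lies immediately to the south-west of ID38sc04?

ID38rc93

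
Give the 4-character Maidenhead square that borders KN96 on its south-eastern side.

Longitude square 9; +1 → 10, wraps to 0, carry into field.
Longitude field K = 10; +1 → 11 = L.
Latitude square 6; −1 → 5.

LN05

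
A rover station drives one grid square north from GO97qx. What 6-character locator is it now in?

GO98qa

Latitude subsquare x = 23; +1 → 24, wraps to 0 = a, carry into square.
Latitude square 7; +1 → 8.
The longitude characters are unchanged.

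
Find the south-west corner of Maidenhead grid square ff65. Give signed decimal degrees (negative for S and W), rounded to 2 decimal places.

-35.00, -68.00

Field F=5, F=5: +5·20° lon, +5·10° lat → SW at lon -80°, lat -40°.
Square 6, 5: +6·2° lon, +5·1° lat → SW at lon -68°, lat -35°.
latitude -35.00, longitude -68.00.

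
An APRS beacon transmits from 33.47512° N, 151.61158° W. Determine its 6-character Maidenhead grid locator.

BM43el

Add 180° to longitude and 90° to latitude: 28.3884, 123.4751.
Field: 28.3884/20 → 1 → B, 123.4751/10 → 12 → M; chars BM.
Square: 8.3884/2 → 4, 3.4751/1 → 3; chars 43.
Subsquare: 0.3884/0.0833333 → 4 → e, 0.4751/0.0416667 → 11 → l; chars el.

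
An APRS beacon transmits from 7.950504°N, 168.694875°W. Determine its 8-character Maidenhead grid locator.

Offset from 180°W / 90°S: lon 11.30513°, lat 97.95050°.
Field: 11.30513/20 → 0 → A, 97.95050/10 → 9 → J; chars AJ.
Square: 11.30513/2 → 5, 7.95050/1 → 7; chars 57.
Subsquare: 1.30513/0.0833333 → 15 → p, 0.95050/0.0416667 → 22 → w; chars pw.
Extended square: 0.05513/0.00833333 → 6, 0.03384/0.00416667 → 8; chars 68.

AJ57pw68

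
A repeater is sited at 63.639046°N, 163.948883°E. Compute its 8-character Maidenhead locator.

Offset from 180°W / 90°S: lon 343.94888°, lat 153.63905°.
Field: 343.94888/20 → 17 → R, 153.63905/10 → 15 → P; chars RP.
Square: 3.94888/2 → 1, 3.63905/1 → 3; chars 13.
Subsquare: 1.94888/0.0833333 → 23 → x, 0.63905/0.0416667 → 15 → p; chars xp.
Extended square: 0.03222/0.00833333 → 3, 0.01405/0.00416667 → 3; chars 33.

RP13xp33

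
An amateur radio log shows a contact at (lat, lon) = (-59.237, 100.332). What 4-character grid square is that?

OD00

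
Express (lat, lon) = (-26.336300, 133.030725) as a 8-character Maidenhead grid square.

PG63mp39

Offset from 180°W / 90°S: lon 313.03072°, lat 63.66370°.
Field (20°×10°, letters A–R): 313.03072/20 → 15 → P, 63.66370/10 → 6 → G; chars PG.
Square (2°×1°, digits 0–9): 13.03072/2 → 6, 3.66370/1 → 3; chars 63.
Subsquare (5′×2.5′, letters a–x): 1.03072/0.0833333 → 12 → m, 0.66370/0.0416667 → 15 → p; chars mp.
Extended square (30″×15″, digits 0–9): 0.03072/0.00833333 → 3, 0.03870/0.00416667 → 9; chars 39.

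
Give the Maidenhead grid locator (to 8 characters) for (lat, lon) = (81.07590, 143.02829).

QR11mb38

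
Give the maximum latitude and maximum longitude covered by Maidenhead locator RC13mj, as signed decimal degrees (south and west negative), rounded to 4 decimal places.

-66.5833, 163.0833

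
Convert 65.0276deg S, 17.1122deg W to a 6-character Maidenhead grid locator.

IC14kx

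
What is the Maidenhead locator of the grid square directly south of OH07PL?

OH07pk

Latitude subsquare l = 11; −1 → 10 = k.
The longitude characters are unchanged.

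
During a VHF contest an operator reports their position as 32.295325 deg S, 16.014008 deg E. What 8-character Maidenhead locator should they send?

Shift to the Maidenhead origin (180°W, 90°S): lon 196.01401, lat 57.70468.
Field: lon ⌊196.01401/20⌋ = 9 → J; lat ⌊57.70468/10⌋ = 5 → F.
Square: lon ⌊16.01401/2⌋ = 8; lat ⌊7.70468/1⌋ = 7.
Subsquare: lon ⌊0.01401/0.0833333⌋ = 0 → a; lat ⌊0.70468/0.0416667⌋ = 16 → q.
Extended square: lon ⌊0.01401/0.00833333⌋ = 1; lat ⌊0.03801/0.00416667⌋ = 9.

JF87aq19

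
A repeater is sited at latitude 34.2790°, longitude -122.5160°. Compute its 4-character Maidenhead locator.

CM84

Shift to the Maidenhead origin (180°W, 90°S): lon 57.48, lat 124.28.
Field: 57.48/20 → 2 → C, 124.28/10 → 12 → M; chars CM.
Square: 17.48/2 → 8, 4.28/1 → 4; chars 84.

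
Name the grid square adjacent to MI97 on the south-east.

Longitude square 9; +1 → 10, wraps to 0, carry into field.
Longitude field M = 12; +1 → 13 = N.
Latitude square 7; −1 → 6.

NI06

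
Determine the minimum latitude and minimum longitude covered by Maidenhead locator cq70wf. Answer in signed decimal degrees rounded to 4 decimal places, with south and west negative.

70.2083, -124.1667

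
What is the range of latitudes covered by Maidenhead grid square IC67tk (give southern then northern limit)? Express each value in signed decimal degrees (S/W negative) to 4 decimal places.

Field I=8, C=2: +8·20° lon, +2·10° lat → SW at lon -20°, lat -70°.
Square 6, 7: +6·2° lon, +7·1° lat → SW at lon -8°, lat -63°.
Subsquare t=19, k=10: +19·0.0833333° lon, +10·0.0416667° lat → SW at lon -6.41667°, lat -62.5833°.
Cell spans 0.0833333° lon × 0.0416667° lat.
south -62.5833, north -62.5417.

-62.5833, -62.5417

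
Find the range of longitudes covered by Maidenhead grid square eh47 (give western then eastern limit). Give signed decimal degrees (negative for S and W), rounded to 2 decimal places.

-92.00, -90.00

Field E=4, H=7: +4·20° lon, +7·10° lat → SW at lon -100°, lat -20°.
Square 4, 7: +4·2° lon, +7·1° lat → SW at lon -92°, lat -13°.
Cell spans 2° lon × 1° lat.
west -92.00, east -90.00.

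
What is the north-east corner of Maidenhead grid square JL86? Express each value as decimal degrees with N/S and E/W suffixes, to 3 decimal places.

27.000° N, 18.000° E

Field J=9, L=11: +9·20° lon, +11·10° lat → SW at lon 0°, lat 20°.
Square 8, 6: +8·2° lon, +6·1° lat → SW at lon 16°, lat 26°.
Cell spans 2° lon × 1° lat. NE corner is SW corner plus one full cell.
latitude 27.000° N, longitude 18.000° E.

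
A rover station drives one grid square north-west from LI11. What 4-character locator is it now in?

LI02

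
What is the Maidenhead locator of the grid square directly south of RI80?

Latitude square 0; −1 → -1, wraps to 9, carry into field.
Latitude field I = 8; −1 → 7 = H.
The longitude characters are unchanged.

RH89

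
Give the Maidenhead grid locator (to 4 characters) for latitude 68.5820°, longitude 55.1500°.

LP78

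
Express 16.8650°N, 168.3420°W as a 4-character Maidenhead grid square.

AK56

Add 180° to longitude and 90° to latitude: 11.66, 106.86.
Field (20°×10°, letters A–R): 11.66/20 → 0 → A, 106.86/10 → 10 → K; chars AK.
Square (2°×1°, digits 0–9): 11.66/2 → 5, 6.86/1 → 6; chars 56.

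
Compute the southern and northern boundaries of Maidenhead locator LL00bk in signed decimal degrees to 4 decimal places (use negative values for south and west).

20.4167, 20.4583

Field L=11, L=11: +11·20° lon, +11·10° lat → SW at lon 40°, lat 20°.
Square 0, 0: +0·2° lon, +0·1° lat → SW at lon 40°, lat 20°.
Subsquare b=1, k=10: +1·0.0833333° lon, +10·0.0416667° lat → SW at lon 40.0833°, lat 20.4167°.
Cell spans 0.0833333° lon × 0.0416667° lat.
south 20.4167, north 20.4583.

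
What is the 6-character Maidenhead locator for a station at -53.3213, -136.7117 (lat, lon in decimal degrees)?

CD16pq

Shift to the Maidenhead origin (180°W, 90°S): lon 43.2883, lat 36.6787.
Field: lon ⌊43.2883/20⌋ = 2 → C; lat ⌊36.6787/10⌋ = 3 → D.
Square: lon ⌊3.2883/2⌋ = 1; lat ⌊6.6787/1⌋ = 6.
Subsquare: lon ⌊1.2883/0.0833333⌋ = 15 → p; lat ⌊0.6787/0.0416667⌋ = 16 → q.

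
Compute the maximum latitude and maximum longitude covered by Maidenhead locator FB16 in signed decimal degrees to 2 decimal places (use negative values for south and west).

Field F=5, B=1: +5·20° lon, +1·10° lat → SW at lon -80°, lat -80°.
Square 1, 6: +1·2° lon, +6·1° lat → SW at lon -78°, lat -74°.
Cell spans 2° lon × 1° lat. NE corner is SW corner plus one full cell.
latitude -73.00, longitude -76.00.

-73.00, -76.00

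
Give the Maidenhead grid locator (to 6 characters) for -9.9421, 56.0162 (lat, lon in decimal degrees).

Shift to the Maidenhead origin (180°W, 90°S): lon 236.0162, lat 80.0579.
Field: lon ⌊236.0162/20⌋ = 11 → L; lat ⌊80.0579/10⌋ = 8 → I.
Square: lon ⌊16.0162/2⌋ = 8; lat ⌊0.0579/1⌋ = 0.
Subsquare: lon ⌊0.0162/0.0833333⌋ = 0 → a; lat ⌊0.0579/0.0416667⌋ = 1 → b.

LI80ab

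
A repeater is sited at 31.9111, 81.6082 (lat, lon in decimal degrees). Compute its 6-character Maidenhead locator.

NM01tv

Shift to the Maidenhead origin (180°W, 90°S): lon 261.6082, lat 121.9111.
Field (20°×10°, letters A–R): 261.6082/20 → 13 → N, 121.9111/10 → 12 → M; chars NM.
Square (2°×1°, digits 0–9): 1.6082/2 → 0, 1.9111/1 → 1; chars 01.
Subsquare (5′×2.5′, letters a–x): 1.6082/0.0833333 → 19 → t, 0.9111/0.0416667 → 21 → v; chars tv.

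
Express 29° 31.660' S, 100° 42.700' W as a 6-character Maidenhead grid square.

DG90pl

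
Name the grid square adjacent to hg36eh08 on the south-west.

HG36dh97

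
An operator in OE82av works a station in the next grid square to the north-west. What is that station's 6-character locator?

OE72xw

Longitude subsquare a = 0; −1 → -1, wraps to 23 = x, carry into square.
Longitude square 8; −1 → 7.
Latitude subsquare v = 21; +1 → 22 = w.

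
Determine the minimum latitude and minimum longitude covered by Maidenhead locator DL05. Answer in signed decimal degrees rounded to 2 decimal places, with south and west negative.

Field D=3, L=11: +3·20° lon, +11·10° lat → SW at lon -120°, lat 20°.
Square 0, 5: +0·2° lon, +5·1° lat → SW at lon -120°, lat 25°.
latitude 25.00, longitude -120.00.

25.00, -120.00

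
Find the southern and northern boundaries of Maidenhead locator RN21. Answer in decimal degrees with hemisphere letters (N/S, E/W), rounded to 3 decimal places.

41.000° N, 42.000° N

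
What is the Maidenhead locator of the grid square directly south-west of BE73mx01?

BE73lx90

Longitude extended square 0; −1 → -1, wraps to 9, carry into subsquare.
Longitude subsquare m = 12; −1 → 11 = l.
Latitude extended square 1; −1 → 0.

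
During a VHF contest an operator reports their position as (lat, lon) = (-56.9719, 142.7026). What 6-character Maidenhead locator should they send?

QD13ia

Offset from 180°W / 90°S: lon 322.7026°, lat 33.0281°.
Field: lon ⌊322.7026/20⌋ = 16 → Q; lat ⌊33.0281/10⌋ = 3 → D.
Square: lon ⌊2.7026/2⌋ = 1; lat ⌊3.0281/1⌋ = 3.
Subsquare: lon ⌊0.7026/0.0833333⌋ = 8 → i; lat ⌊0.0281/0.0416667⌋ = 0 → a.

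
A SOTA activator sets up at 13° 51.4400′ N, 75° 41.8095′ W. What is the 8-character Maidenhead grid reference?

Offset from 180°W / 90°S: lon 104.30317°, lat 103.85733°.
Field (20°×10°, letters A–R): 104.30317/20 → 5 → F, 103.85733/10 → 10 → K; chars FK.
Square (2°×1°, digits 0–9): 4.30317/2 → 2, 3.85733/1 → 3; chars 23.
Subsquare (5′×2.5′, letters a–x): 0.30317/0.0833333 → 3 → d, 0.85733/0.0416667 → 20 → u; chars du.
Extended square (30″×15″, digits 0–9): 0.05317/0.00833333 → 6, 0.02400/0.00416667 → 5; chars 65.

FK23du65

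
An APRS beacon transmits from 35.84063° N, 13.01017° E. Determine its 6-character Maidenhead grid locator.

JM65mu

Offset from 180°W / 90°S: lon 193.0102°, lat 125.8406°.
Field: lon ⌊193.0102/20⌋ = 9 → J; lat ⌊125.8406/10⌋ = 12 → M.
Square: lon ⌊13.0102/2⌋ = 6; lat ⌊5.8406/1⌋ = 5.
Subsquare: lon ⌊1.0102/0.0833333⌋ = 12 → m; lat ⌊0.8406/0.0416667⌋ = 20 → u.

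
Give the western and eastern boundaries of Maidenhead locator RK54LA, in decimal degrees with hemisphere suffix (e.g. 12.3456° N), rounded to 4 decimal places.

170.9167° E, 171.0000° E

Field R=17, K=10: +17·20° lon, +10·10° lat → SW at lon 160°, lat 10°.
Square 5, 4: +5·2° lon, +4·1° lat → SW at lon 170°, lat 14°.
Subsquare l=11, a=0: +11·0.0833333° lon, +0·0.0416667° lat → SW at lon 170.917°, lat 14°.
Cell spans 0.0833333° lon × 0.0416667° lat.
west 170.9167° E, east 171.0000° E.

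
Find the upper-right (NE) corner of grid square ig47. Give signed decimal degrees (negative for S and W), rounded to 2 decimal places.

-22.00, -10.00

Field I=8, G=6: +8·20° lon, +6·10° lat → SW at lon -20°, lat -30°.
Square 4, 7: +4·2° lon, +7·1° lat → SW at lon -12°, lat -23°.
Cell spans 2° lon × 1° lat. NE corner is SW corner plus one full cell.
latitude -22.00, longitude -10.00.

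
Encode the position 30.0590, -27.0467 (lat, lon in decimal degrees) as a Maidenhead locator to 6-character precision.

Shift to the Maidenhead origin (180°W, 90°S): lon 152.9533, lat 120.0590.
Field: lon ⌊152.9533/20⌋ = 7 → H; lat ⌊120.0590/10⌋ = 12 → M.
Square: lon ⌊12.9533/2⌋ = 6; lat ⌊0.0590/1⌋ = 0.
Subsquare: lon ⌊0.9533/0.0833333⌋ = 11 → l; lat ⌊0.0590/0.0416667⌋ = 1 → b.

HM60lb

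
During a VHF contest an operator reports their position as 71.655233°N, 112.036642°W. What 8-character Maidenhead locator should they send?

Shift to the Maidenhead origin (180°W, 90°S): lon 67.96336, lat 161.65523.
Field: lon ⌊67.96336/20⌋ = 3 → D; lat ⌊161.65523/10⌋ = 16 → Q.
Square: lon ⌊7.96336/2⌋ = 3; lat ⌊1.65523/1⌋ = 1.
Subsquare: lon ⌊1.96336/0.0833333⌋ = 23 → x; lat ⌊0.65523/0.0416667⌋ = 15 → p.
Extended square: lon ⌊0.04669/0.00833333⌋ = 5; lat ⌊0.03023/0.00416667⌋ = 7.

DQ31xp57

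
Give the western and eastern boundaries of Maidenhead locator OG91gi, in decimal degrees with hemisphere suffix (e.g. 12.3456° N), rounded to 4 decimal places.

118.5000° E, 118.5833° E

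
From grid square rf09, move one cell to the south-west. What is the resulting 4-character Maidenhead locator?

QF98

Longitude square 0; −1 → -1, wraps to 9, carry into field.
Longitude field R = 17; −1 → 16 = Q.
Latitude square 9; −1 → 8.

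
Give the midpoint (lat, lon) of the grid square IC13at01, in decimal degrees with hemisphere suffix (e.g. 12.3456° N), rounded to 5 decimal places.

66.20208° S, 17.99583° W

Field I=8, C=2: +8·20° lon, +2·10° lat → SW at lon -20°, lat -70°.
Square 1, 3: +1·2° lon, +3·1° lat → SW at lon -18°, lat -67°.
Subsquare a=0, t=19: +0·0.0833333° lon, +19·0.0416667° lat → SW at lon -18°, lat -66.2083°.
Extended square 0, 1: +0·0.00833333° lon, +1·0.00416667° lat → SW at lon -18°, lat -66.2042°.
Cell spans 0.00833333° lon × 0.00416667° lat. Centre is SW corner plus half of each.
latitude 66.20208° S, longitude 17.99583° W.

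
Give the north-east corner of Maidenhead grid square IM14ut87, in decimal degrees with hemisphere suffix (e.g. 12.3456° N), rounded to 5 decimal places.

34.82500° N, 16.25833° W

Field I=8, M=12: +8·20° lon, +12·10° lat → SW at lon -20°, lat 30°.
Square 1, 4: +1·2° lon, +4·1° lat → SW at lon -18°, lat 34°.
Subsquare u=20, t=19: +20·0.0833333° lon, +19·0.0416667° lat → SW at lon -16.3333°, lat 34.7917°.
Extended square 8, 7: +8·0.00833333° lon, +7·0.00416667° lat → SW at lon -16.2667°, lat 34.8208°.
Cell spans 0.00833333° lon × 0.00416667° lat. NE corner is SW corner plus one full cell.
latitude 34.82500° N, longitude 16.25833° W.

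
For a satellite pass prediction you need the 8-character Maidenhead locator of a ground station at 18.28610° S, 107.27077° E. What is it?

OH31pr21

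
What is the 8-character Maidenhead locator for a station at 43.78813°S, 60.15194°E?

ME06bf80

Offset from 180°W / 90°S: lon 240.15194°, lat 46.21187°.
Field: lon ⌊240.15194/20⌋ = 12 → M; lat ⌊46.21187/10⌋ = 4 → E.
Square: lon ⌊0.15194/2⌋ = 0; lat ⌊6.21187/1⌋ = 6.
Subsquare: lon ⌊0.15194/0.0833333⌋ = 1 → b; lat ⌊0.21187/0.0416667⌋ = 5 → f.
Extended square: lon ⌊0.06861/0.00833333⌋ = 8; lat ⌊0.00354/0.00416667⌋ = 0.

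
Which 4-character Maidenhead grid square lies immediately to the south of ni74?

NI73

Latitude square 4; −1 → 3.
The longitude characters are unchanged.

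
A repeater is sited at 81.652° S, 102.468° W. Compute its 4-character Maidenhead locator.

DA88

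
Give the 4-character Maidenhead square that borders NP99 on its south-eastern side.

OP08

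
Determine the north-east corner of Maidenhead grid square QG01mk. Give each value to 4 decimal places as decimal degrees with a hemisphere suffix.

Field Q=16, G=6: +16·20° lon, +6·10° lat → SW at lon 140°, lat -30°.
Square 0, 1: +0·2° lon, +1·1° lat → SW at lon 140°, lat -29°.
Subsquare m=12, k=10: +12·0.0833333° lon, +10·0.0416667° lat → SW at lon 141°, lat -28.5833°.
Cell spans 0.0833333° lon × 0.0416667° lat. NE corner is SW corner plus one full cell.
latitude 28.5417° S, longitude 141.0833° E.

28.5417° S, 141.0833° E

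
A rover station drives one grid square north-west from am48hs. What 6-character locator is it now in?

AM48gt

Longitude subsquare h = 7; −1 → 6 = g.
Latitude subsquare s = 18; +1 → 19 = t.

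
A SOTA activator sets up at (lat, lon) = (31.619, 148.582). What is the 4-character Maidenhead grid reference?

Offset from 180°W / 90°S: lon 328.58°, lat 121.62°.
Field: lon ⌊328.58/20⌋ = 16 → Q; lat ⌊121.62/10⌋ = 12 → M.
Square: lon ⌊8.58/2⌋ = 4; lat ⌊1.62/1⌋ = 1.

QM41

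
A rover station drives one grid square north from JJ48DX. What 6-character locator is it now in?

Latitude subsquare x = 23; +1 → 24, wraps to 0 = a, carry into square.
Latitude square 8; +1 → 9.
The longitude characters are unchanged.

JJ49da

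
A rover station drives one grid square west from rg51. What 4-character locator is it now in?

Longitude square 5; −1 → 4.
The latitude characters are unchanged.

RG41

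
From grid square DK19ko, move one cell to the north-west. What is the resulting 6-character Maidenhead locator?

Longitude subsquare k = 10; −1 → 9 = j.
Latitude subsquare o = 14; +1 → 15 = p.

DK19jp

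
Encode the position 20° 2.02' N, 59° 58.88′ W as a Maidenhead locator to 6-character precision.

GL00aa

Add 180° to longitude and 90° to latitude: 120.0187, 110.0337.
Field: lon ⌊120.0187/20⌋ = 6 → G; lat ⌊110.0337/10⌋ = 11 → L.
Square: lon ⌊0.0187/2⌋ = 0; lat ⌊0.0337/1⌋ = 0.
Subsquare: lon ⌊0.0187/0.0833333⌋ = 0 → a; lat ⌊0.0337/0.0416667⌋ = 0 → a.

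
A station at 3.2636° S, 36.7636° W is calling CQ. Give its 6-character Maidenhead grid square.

HI16or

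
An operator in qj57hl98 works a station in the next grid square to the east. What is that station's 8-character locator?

QJ57il08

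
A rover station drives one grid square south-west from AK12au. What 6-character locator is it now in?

AK02xt

Longitude subsquare a = 0; −1 → -1, wraps to 23 = x, carry into square.
Longitude square 1; −1 → 0.
Latitude subsquare u = 20; −1 → 19 = t.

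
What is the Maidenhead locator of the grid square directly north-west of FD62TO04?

Longitude extended square 0; −1 → -1, wraps to 9, carry into subsquare.
Longitude subsquare t = 19; −1 → 18 = s.
Latitude extended square 4; +1 → 5.

FD62so95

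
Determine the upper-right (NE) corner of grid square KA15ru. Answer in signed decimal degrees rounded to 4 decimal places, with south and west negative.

Field K=10, A=0: +10·20° lon, +0·10° lat → SW at lon 20°, lat -90°.
Square 1, 5: +1·2° lon, +5·1° lat → SW at lon 22°, lat -85°.
Subsquare r=17, u=20: +17·0.0833333° lon, +20·0.0416667° lat → SW at lon 23.4167°, lat -84.1667°.
Cell spans 0.0833333° lon × 0.0416667° lat. NE corner is SW corner plus one full cell.
latitude -84.1250, longitude 23.5000.

-84.1250, 23.5000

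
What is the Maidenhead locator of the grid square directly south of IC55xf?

Latitude subsquare f = 5; −1 → 4 = e.
The longitude characters are unchanged.

IC55xe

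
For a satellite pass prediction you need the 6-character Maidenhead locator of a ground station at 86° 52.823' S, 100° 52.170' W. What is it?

DA93nc

Offset from 180°W / 90°S: lon 79.1305°, lat 3.1196°.
Field (20°×10°, letters A–R): lon ⌊79.1305/20⌋ = 3 → D; lat ⌊3.1196/10⌋ = 0 → A.
Square (2°×1°, digits 0–9): lon ⌊19.1305/2⌋ = 9; lat ⌊3.1196/1⌋ = 3.
Subsquare (5′×2.5′, letters a–x): lon ⌊1.1305/0.0833333⌋ = 13 → n; lat ⌊0.1196/0.0416667⌋ = 2 → c.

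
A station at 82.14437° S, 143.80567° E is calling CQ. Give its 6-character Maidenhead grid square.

Shift to the Maidenhead origin (180°W, 90°S): lon 323.8057, lat 7.8556.
Field: 323.8057/20 → 16 → Q, 7.8556/10 → 0 → A; chars QA.
Square: 3.8057/2 → 1, 7.8556/1 → 7; chars 17.
Subsquare: 1.8057/0.0833333 → 21 → v, 0.8556/0.0416667 → 20 → u; chars vu.

QA17vu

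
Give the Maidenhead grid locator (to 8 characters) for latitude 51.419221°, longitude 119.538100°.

OO91sk40

Offset from 180°W / 90°S: lon 299.53810°, lat 141.41922°.
Field: lon ⌊299.53810/20⌋ = 14 → O; lat ⌊141.41922/10⌋ = 14 → O.
Square: lon ⌊19.53810/2⌋ = 9; lat ⌊1.41922/1⌋ = 1.
Subsquare: lon ⌊1.53810/0.0833333⌋ = 18 → s; lat ⌊0.41922/0.0416667⌋ = 10 → k.
Extended square: lon ⌊0.03810/0.00833333⌋ = 4; lat ⌊0.00255/0.00416667⌋ = 0.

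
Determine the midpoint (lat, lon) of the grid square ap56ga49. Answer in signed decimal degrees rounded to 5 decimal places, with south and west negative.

Field A=0, P=15: +0·20° lon, +15·10° lat → SW at lon -180°, lat 60°.
Square 5, 6: +5·2° lon, +6·1° lat → SW at lon -170°, lat 66°.
Subsquare g=6, a=0: +6·0.0833333° lon, +0·0.0416667° lat → SW at lon -169.5°, lat 66°.
Extended square 4, 9: +4·0.00833333° lon, +9·0.00416667° lat → SW at lon -169.467°, lat 66.0375°.
Cell spans 0.00833333° lon × 0.00416667° lat. Centre is SW corner plus half of each.
latitude 66.03958, longitude -169.46250.

66.03958, -169.46250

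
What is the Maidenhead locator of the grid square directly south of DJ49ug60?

Latitude extended square 0; −1 → -1, wraps to 9, carry into subsquare.
Latitude subsquare g = 6; −1 → 5 = f.
The longitude characters are unchanged.

DJ49uf69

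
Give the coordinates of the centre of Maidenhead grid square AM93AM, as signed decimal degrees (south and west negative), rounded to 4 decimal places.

Field A=0, M=12: +0·20° lon, +12·10° lat → SW at lon -180°, lat 30°.
Square 9, 3: +9·2° lon, +3·1° lat → SW at lon -162°, lat 33°.
Subsquare a=0, m=12: +0·0.0833333° lon, +12·0.0416667° lat → SW at lon -162°, lat 33.5°.
Cell spans 0.0833333° lon × 0.0416667° lat. Centre is SW corner plus half of each.
latitude 33.5208, longitude -161.9583.

33.5208, -161.9583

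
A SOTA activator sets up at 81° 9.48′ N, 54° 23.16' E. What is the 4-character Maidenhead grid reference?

LR71

Offset from 180°W / 90°S: lon 234.39°, lat 171.16°.
Field: 234.39/20 → 11 → L, 171.16/10 → 17 → R; chars LR.
Square: 14.39/2 → 7, 1.16/1 → 1; chars 71.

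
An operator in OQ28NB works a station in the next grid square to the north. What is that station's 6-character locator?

OQ28nc

Latitude subsquare b = 1; +1 → 2 = c.
The longitude characters are unchanged.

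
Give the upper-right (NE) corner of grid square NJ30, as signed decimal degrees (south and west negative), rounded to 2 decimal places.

1.00, 88.00

Field N=13, J=9: +13·20° lon, +9·10° lat → SW at lon 80°, lat 0°.
Square 3, 0: +3·2° lon, +0·1° lat → SW at lon 86°, lat 0°.
Cell spans 2° lon × 1° lat. NE corner is SW corner plus one full cell.
latitude 1.00, longitude 88.00.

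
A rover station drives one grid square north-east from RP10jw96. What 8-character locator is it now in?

Longitude extended square 9; +1 → 10, wraps to 0, carry into subsquare.
Longitude subsquare j = 9; +1 → 10 = k.
Latitude extended square 6; +1 → 7.

RP10kw07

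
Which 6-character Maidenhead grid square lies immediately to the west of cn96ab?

CN86xb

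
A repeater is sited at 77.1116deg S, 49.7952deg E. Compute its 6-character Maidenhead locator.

Offset from 180°W / 90°S: lon 229.7952°, lat 12.8884°.
Field: lon ⌊229.7952/20⌋ = 11 → L; lat ⌊12.8884/10⌋ = 1 → B.
Square: lon ⌊9.7952/2⌋ = 4; lat ⌊2.8884/1⌋ = 2.
Subsquare: lon ⌊1.7952/0.0833333⌋ = 21 → v; lat ⌊0.8884/0.0416667⌋ = 21 → v.

LB42vv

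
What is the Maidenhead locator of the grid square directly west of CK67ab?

Longitude subsquare a = 0; −1 → -1, wraps to 23 = x, carry into square.
Longitude square 6; −1 → 5.
The latitude characters are unchanged.

CK57xb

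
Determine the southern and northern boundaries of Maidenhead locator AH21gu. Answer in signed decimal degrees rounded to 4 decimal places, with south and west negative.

-18.1667, -18.1250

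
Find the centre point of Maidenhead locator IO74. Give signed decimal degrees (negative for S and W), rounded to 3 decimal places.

Field I=8, O=14: +8·20° lon, +14·10° lat → SW at lon -20°, lat 50°.
Square 7, 4: +7·2° lon, +4·1° lat → SW at lon -6°, lat 54°.
Cell spans 2° lon × 1° lat. Centre is SW corner plus half of each.
latitude 54.500, longitude -5.000.

54.500, -5.000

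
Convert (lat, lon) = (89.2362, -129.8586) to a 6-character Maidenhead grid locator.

Add 180° to longitude and 90° to latitude: 50.1414, 179.2362.
Field: 50.1414/20 → 2 → C, 179.2362/10 → 17 → R; chars CR.
Square: 10.1414/2 → 5, 9.2362/1 → 9; chars 59.
Subsquare: 0.1414/0.0833333 → 1 → b, 0.2362/0.0416667 → 5 → f; chars bf.

CR59bf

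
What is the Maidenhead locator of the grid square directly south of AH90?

AG99

Latitude square 0; −1 → -1, wraps to 9, carry into field.
Latitude field H = 7; −1 → 6 = G.
The longitude characters are unchanged.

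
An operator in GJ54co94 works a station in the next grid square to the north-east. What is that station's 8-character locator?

GJ54do05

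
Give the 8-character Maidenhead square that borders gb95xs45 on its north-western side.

GB95xs36

Longitude extended square 4; −1 → 3.
Latitude extended square 5; +1 → 6.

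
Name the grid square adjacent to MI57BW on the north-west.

Longitude subsquare b = 1; −1 → 0 = a.
Latitude subsquare w = 22; +1 → 23 = x.

MI57ax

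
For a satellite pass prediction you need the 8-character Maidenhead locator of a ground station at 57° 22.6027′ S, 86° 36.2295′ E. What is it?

Offset from 180°W / 90°S: lon 266.60383°, lat 32.62329°.
Field: 266.60383/20 → 13 → N, 32.62329/10 → 3 → D; chars ND.
Square: 6.60383/2 → 3, 2.62329/1 → 2; chars 32.
Subsquare: 0.60383/0.0833333 → 7 → h, 0.62329/0.0416667 → 14 → o; chars ho.
Extended square: 0.02049/0.00833333 → 2, 0.03996/0.00416667 → 9; chars 29.

ND32ho29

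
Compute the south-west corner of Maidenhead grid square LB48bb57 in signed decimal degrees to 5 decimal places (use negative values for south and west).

-71.92917, 48.12500

Field L=11, B=1: +11·20° lon, +1·10° lat → SW at lon 40°, lat -80°.
Square 4, 8: +4·2° lon, +8·1° lat → SW at lon 48°, lat -72°.
Subsquare b=1, b=1: +1·0.0833333° lon, +1·0.0416667° lat → SW at lon 48.0833°, lat -71.9583°.
Extended square 5, 7: +5·0.00833333° lon, +7·0.00416667° lat → SW at lon 48.125°, lat -71.9292°.
latitude -71.92917, longitude 48.12500.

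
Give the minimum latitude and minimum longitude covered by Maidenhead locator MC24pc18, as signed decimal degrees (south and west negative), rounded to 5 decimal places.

Field M=12, C=2: +12·20° lon, +2·10° lat → SW at lon 60°, lat -70°.
Square 2, 4: +2·2° lon, +4·1° lat → SW at lon 64°, lat -66°.
Subsquare p=15, c=2: +15·0.0833333° lon, +2·0.0416667° lat → SW at lon 65.25°, lat -65.9167°.
Extended square 1, 8: +1·0.00833333° lon, +8·0.00416667° lat → SW at lon 65.2583°, lat -65.8833°.
latitude -65.88333, longitude 65.25833.

-65.88333, 65.25833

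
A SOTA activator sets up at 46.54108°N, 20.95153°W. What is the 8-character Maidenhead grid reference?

HN96mm59

Add 180° to longitude and 90° to latitude: 159.04847, 136.54108.
Field (20°×10°, letters A–R): lon ⌊159.04847/20⌋ = 7 → H; lat ⌊136.54108/10⌋ = 13 → N.
Square (2°×1°, digits 0–9): lon ⌊19.04847/2⌋ = 9; lat ⌊6.54108/1⌋ = 6.
Subsquare (5′×2.5′, letters a–x): lon ⌊1.04847/0.0833333⌋ = 12 → m; lat ⌊0.54108/0.0416667⌋ = 12 → m.
Extended square (30″×15″, digits 0–9): lon ⌊0.04847/0.00833333⌋ = 5; lat ⌊0.04108/0.00416667⌋ = 9.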